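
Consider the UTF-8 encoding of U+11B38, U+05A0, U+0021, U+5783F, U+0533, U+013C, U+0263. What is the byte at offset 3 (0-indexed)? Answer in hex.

U+11B38 → 4-byte form F0 91 AC B8 at offsets 0–3.
Offset 3 falls in char 1's range; it's byte 4 of F0 91 AC B8 = 0xB8.

0xB8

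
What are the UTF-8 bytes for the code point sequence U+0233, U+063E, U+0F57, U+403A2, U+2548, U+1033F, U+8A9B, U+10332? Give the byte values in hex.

C8 B3 D8 BE E0 BD 97 F1 80 8E A2 E2 95 88 F0 90 8C BF E8 AA 9B F0 90 8C B2

U+0233: 2-byte form → C8 B3.
U+063E: 2-byte form → D8 BE.
U+0F57: 3-byte form → E0 BD 97.
U+403A2: 4-byte form → F1 80 8E A2.
U+2548: 3-byte form → E2 95 88.
U+1033F: 4-byte form → F0 90 8C BF.
U+8A9B: 3-byte form → E8 AA 9B.
U+10332: 4-byte form → F0 90 8C B2.
Concatenated (25 bytes): C8 B3 D8 BE E0 BD 97 F1 80 8E A2 E2 95 88 F0 90 8C BF E8 AA 9B F0 90 8C B2.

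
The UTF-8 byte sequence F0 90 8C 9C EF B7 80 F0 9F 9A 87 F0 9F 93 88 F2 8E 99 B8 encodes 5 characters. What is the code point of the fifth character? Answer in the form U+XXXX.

Offset 0: leading byte 0xF0 = 11110000 → 4-byte char #1 = F0 90 8C 9C.
Offset 4: leading byte 0xEF = 11101111 → 3-byte char #2 = EF B7 80.
Offset 7: leading byte 0xF0 = 11110000 → 4-byte char #3 = F0 9F 9A 87.
Offset 11: leading byte 0xF0 = 11110000 → 4-byte char #4 = F0 9F 93 88.
Offset 15: leading byte 0xF2 = 11110010 → 4-byte char #5 = F2 8E 99 B8.
Leading byte 0xF2 = 11110010 matches 11110xxx → 4-byte sequence.
Byte 1: 0xF2 = 11110010, payload 010 (3 bits).
Byte 2: 0x8E = 10001110 (10xxxxxx ✓), payload 001110.
Byte 3: 0x99 = 10011001 (10xxxxxx ✓), payload 011001.
Byte 4: 0xB8 = 10111000 (10xxxxxx ✓), payload 111000.
Concatenate: 010001110011001111000 = 0x8E678 (21 bits → U+8E678).

U+8E678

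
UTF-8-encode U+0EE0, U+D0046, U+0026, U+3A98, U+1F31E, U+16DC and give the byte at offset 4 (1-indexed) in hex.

0xF3

1-indexed offset 4 is 0-indexed offset 3.
U+0EE0 → 3-byte form E0 BB A0 at offsets 0–2.
U+D0046 → 4-byte form F3 90 81 86 at offsets 3–6.
Offset 3 falls in char 2's range; it's byte 1 of F3 90 81 86 = 0xF3.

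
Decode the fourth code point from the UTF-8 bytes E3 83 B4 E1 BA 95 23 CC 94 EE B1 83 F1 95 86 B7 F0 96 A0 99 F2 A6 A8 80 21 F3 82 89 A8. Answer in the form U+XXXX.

Offset 0: leading byte 0xE3 = 11100011 → 3-byte char #1 = E3 83 B4.
Offset 3: leading byte 0xE1 = 11100001 → 3-byte char #2 = E1 BA 95.
Offset 6: leading byte 0x23 = 00100011 → 1-byte char #3 = 23.
Offset 7: leading byte 0xCC = 11001100 → 2-byte char #4 = CC 94.
Leading byte 0xCC = 11001100 matches 110xxxxx → 2-byte sequence.
Byte 1: 0xCC = 11001100, payload 01100 (5 bits).
Byte 2: 0x94 = 10010100 (10xxxxxx ✓), payload 010100.
Concatenate: 01100010100 = 0x314 (11 bits → U+0314).

U+0314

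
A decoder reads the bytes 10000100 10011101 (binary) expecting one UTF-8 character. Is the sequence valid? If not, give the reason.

invalid (continuation byte with no leading byte)

Byte 0x84 = 10000100 has the form 10xxxxxx — a continuation byte — but there is no preceding leading byte.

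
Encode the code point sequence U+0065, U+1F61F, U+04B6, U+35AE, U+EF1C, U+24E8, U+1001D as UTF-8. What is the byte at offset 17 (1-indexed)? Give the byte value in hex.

1-indexed offset 17 is 0-indexed offset 16.
U+0065 → 1-byte form 65 at offsets 0–0.
U+1F61F → 4-byte form F0 9F 98 9F at offsets 1–4.
U+04B6 → 2-byte form D2 B6 at offsets 5–6.
U+35AE → 3-byte form E3 96 AE at offsets 7–9.
U+EF1C → 3-byte form EE BC 9C at offsets 10–12.
U+24E8 → 3-byte form E2 93 A8 at offsets 13–15.
U+1001D → 4-byte form F0 90 80 9D at offsets 16–19.
Offset 16 falls in char 7's range; it's byte 1 of F0 90 80 9D = 0xF0.

0xF0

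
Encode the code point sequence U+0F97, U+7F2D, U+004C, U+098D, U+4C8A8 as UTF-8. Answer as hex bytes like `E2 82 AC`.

E0 BE 97 E7 BC AD 4C E0 A6 8D F1 8C A2 A8

U+0F97: 3-byte form → E0 BE 97.
U+7F2D: 3-byte form → E7 BC AD.
U+004C: 1-byte form → 4C.
U+098D: 3-byte form → E0 A6 8D.
U+4C8A8: 4-byte form → F1 8C A2 A8.
Concatenated (14 bytes): E0 BE 97 E7 BC AD 4C E0 A6 8D F1 8C A2 A8.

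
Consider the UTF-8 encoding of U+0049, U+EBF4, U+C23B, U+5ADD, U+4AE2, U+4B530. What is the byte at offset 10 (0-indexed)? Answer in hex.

0xE4

U+0049 → 1-byte form 49 at offsets 0–0.
U+EBF4 → 3-byte form EE AF B4 at offsets 1–3.
U+C23B → 3-byte form EC 88 BB at offsets 4–6.
U+5ADD → 3-byte form E5 AB 9D at offsets 7–9.
U+4AE2 → 3-byte form E4 AB A2 at offsets 10–12.
Offset 10 falls in char 5's range; it's byte 1 of E4 AB A2 = 0xE4.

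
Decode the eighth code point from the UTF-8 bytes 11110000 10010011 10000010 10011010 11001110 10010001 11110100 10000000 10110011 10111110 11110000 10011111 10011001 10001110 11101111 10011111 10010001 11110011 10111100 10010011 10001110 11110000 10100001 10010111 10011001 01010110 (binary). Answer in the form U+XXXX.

U+0056

Offset 0: leading byte 0xF0 = 11110000 → 4-byte char #1 = F0 93 82 9A.
Offset 4: leading byte 0xCE = 11001110 → 2-byte char #2 = CE 91.
Offset 6: leading byte 0xF4 = 11110100 → 4-byte char #3 = F4 80 B3 BE.
Offset 10: leading byte 0xF0 = 11110000 → 4-byte char #4 = F0 9F 99 8E.
Offset 14: leading byte 0xEF = 11101111 → 3-byte char #5 = EF 9F 91.
Offset 17: leading byte 0xF3 = 11110011 → 4-byte char #6 = F3 BC 93 8E.
Offset 21: leading byte 0xF0 = 11110000 → 4-byte char #7 = F0 A1 97 99.
Offset 25: leading byte 0x56 = 01010110 → 1-byte char #8 = 56.
Leading byte 0x56 = 01010110 matches 0xxxxxxx → 1-byte sequence.
Byte 1: 0x56 = 01010110, payload 1010110 (7 bits).
Concatenate: 1010110 = 0x56 (7 bits → U+0056).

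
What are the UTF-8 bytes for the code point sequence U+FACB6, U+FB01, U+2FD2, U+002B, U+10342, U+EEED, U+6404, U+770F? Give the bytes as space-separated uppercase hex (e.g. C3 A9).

U+FACB6: 4-byte form → F3 BA B2 B6.
U+FB01: 3-byte form → EF AC 81.
U+2FD2: 3-byte form → E2 BF 92.
U+002B: 1-byte form → 2B.
U+10342: 4-byte form → F0 90 8D 82.
U+EEED: 3-byte form → EE BB AD.
U+6404: 3-byte form → E6 90 84.
U+770F: 3-byte form → E7 9C 8F.
Concatenated (24 bytes): F3 BA B2 B6 EF AC 81 E2 BF 92 2B F0 90 8D 82 EE BB AD E6 90 84 E7 9C 8F.

F3 BA B2 B6 EF AC 81 E2 BF 92 2B F0 90 8D 82 EE BB AD E6 90 84 E7 9C 8F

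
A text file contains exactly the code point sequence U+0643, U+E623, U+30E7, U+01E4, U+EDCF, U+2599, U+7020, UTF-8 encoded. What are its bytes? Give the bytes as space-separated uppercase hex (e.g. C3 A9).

D9 83 EE 98 A3 E3 83 A7 C7 A4 EE B7 8F E2 96 99 E7 80 A0

U+0643: 2-byte form → D9 83.
U+E623: 3-byte form → EE 98 A3.
U+30E7: 3-byte form → E3 83 A7.
U+01E4: 2-byte form → C7 A4.
U+EDCF: 3-byte form → EE B7 8F.
U+2599: 3-byte form → E2 96 99.
U+7020: 3-byte form → E7 80 A0.
Concatenated (19 bytes): D9 83 EE 98 A3 E3 83 A7 C7 A4 EE B7 8F E2 96 99 E7 80 A0.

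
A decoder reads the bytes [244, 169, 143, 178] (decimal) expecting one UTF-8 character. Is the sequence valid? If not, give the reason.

invalid (encodes a value above U+10FFFF)

Leading byte 0xF4 = 11110100 → 4-byte form.
Payload = 0x1293F2, which exceeds U+10FFFF, the maximum Unicode code point. (Leading bytes F5–FF, or F4 followed by ≥ 0x90, are invalid.)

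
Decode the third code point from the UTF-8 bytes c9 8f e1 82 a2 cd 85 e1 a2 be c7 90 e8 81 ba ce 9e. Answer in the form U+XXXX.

U+0345

Offset 0: leading byte 0xC9 = 11001001 → 2-byte char #1 = C9 8F.
Offset 2: leading byte 0xE1 = 11100001 → 3-byte char #2 = E1 82 A2.
Offset 5: leading byte 0xCD = 11001101 → 2-byte char #3 = CD 85.
Leading byte 0xCD = 11001101 matches 110xxxxx → 2-byte sequence.
Byte 1: 0xCD = 11001101, payload 01101 (5 bits).
Byte 2: 0x85 = 10000101 (10xxxxxx ✓), payload 000101.
Concatenate: 01101000101 = 0x345 (11 bits → U+0345).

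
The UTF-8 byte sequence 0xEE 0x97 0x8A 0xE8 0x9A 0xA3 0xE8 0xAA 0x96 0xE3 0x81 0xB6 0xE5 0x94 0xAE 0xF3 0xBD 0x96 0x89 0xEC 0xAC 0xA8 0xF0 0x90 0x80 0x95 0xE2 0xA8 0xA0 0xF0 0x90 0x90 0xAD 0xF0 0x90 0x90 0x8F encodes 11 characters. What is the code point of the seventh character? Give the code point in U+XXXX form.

U+CB28

Offset 0: leading byte 0xEE = 11101110 → 3-byte char #1 = EE 97 8A.
Offset 3: leading byte 0xE8 = 11101000 → 3-byte char #2 = E8 9A A3.
Offset 6: leading byte 0xE8 = 11101000 → 3-byte char #3 = E8 AA 96.
Offset 9: leading byte 0xE3 = 11100011 → 3-byte char #4 = E3 81 B6.
Offset 12: leading byte 0xE5 = 11100101 → 3-byte char #5 = E5 94 AE.
Offset 15: leading byte 0xF3 = 11110011 → 4-byte char #6 = F3 BD 96 89.
Offset 19: leading byte 0xEC = 11101100 → 3-byte char #7 = EC AC A8.
Leading byte 0xEC = 11101100 matches 1110xxxx → 3-byte sequence.
Byte 1: 0xEC = 11101100, payload 1100 (4 bits).
Byte 2: 0xAC = 10101100 (10xxxxxx ✓), payload 101100.
Byte 3: 0xA8 = 10101000 (10xxxxxx ✓), payload 101000.
Concatenate: 1100101100101000 = 0xCB28 (16 bits → U+CB28).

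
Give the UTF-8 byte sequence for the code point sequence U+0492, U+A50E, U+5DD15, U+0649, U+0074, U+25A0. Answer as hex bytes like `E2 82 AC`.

D2 92 EA 94 8E F1 9D B4 95 D9 89 74 E2 96 A0

U+0492: 2-byte form → D2 92.
U+A50E: 3-byte form → EA 94 8E.
U+5DD15: 4-byte form → F1 9D B4 95.
U+0649: 2-byte form → D9 89.
U+0074: 1-byte form → 74.
U+25A0: 3-byte form → E2 96 A0.
Concatenated (15 bytes): D2 92 EA 94 8E F1 9D B4 95 D9 89 74 E2 96 A0.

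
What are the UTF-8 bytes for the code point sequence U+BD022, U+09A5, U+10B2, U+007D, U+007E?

U+BD022: 4-byte form → F2 BD 80 A2.
U+09A5: 3-byte form → E0 A6 A5.
U+10B2: 3-byte form → E1 82 B2.
U+007D: 1-byte form → 7D.
U+007E: 1-byte form → 7E.
Concatenated (12 bytes): F2 BD 80 A2 E0 A6 A5 E1 82 B2 7D 7E.

F2 BD 80 A2 E0 A6 A5 E1 82 B2 7D 7E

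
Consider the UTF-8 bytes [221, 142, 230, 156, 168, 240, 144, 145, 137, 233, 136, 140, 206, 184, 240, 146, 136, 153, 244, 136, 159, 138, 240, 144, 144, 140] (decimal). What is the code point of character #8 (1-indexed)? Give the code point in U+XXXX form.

Offset 0: leading byte 0xDD = 11011101 → 2-byte char #1 = DD 8E.
Offset 2: leading byte 0xE6 = 11100110 → 3-byte char #2 = E6 9C A8.
Offset 5: leading byte 0xF0 = 11110000 → 4-byte char #3 = F0 90 91 89.
Offset 9: leading byte 0xE9 = 11101001 → 3-byte char #4 = E9 88 8C.
Offset 12: leading byte 0xCE = 11001110 → 2-byte char #5 = CE B8.
Offset 14: leading byte 0xF0 = 11110000 → 4-byte char #6 = F0 92 88 99.
Offset 18: leading byte 0xF4 = 11110100 → 4-byte char #7 = F4 88 9F 8A.
Offset 22: leading byte 0xF0 = 11110000 → 4-byte char #8 = F0 90 90 8C.
Leading byte 0xF0 = 11110000 matches 11110xxx → 4-byte sequence.
Byte 1: 0xF0 = 11110000, payload 000 (3 bits).
Byte 2: 0x90 = 10010000 (10xxxxxx ✓), payload 010000.
Byte 3: 0x90 = 10010000 (10xxxxxx ✓), payload 010000.
Byte 4: 0x8C = 10001100 (10xxxxxx ✓), payload 001100.
Concatenate: 000010000010000001100 = 0x1040C (21 bits → U+1040C).

U+1040C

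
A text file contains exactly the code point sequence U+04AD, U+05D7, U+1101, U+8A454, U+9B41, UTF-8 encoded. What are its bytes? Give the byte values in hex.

U+04AD: 2-byte form → D2 AD.
U+05D7: 2-byte form → D7 97.
U+1101: 3-byte form → E1 84 81.
U+8A454: 4-byte form → F2 8A 91 94.
U+9B41: 3-byte form → E9 AD 81.
Concatenated (14 bytes): D2 AD D7 97 E1 84 81 F2 8A 91 94 E9 AD 81.

D2 AD D7 97 E1 84 81 F2 8A 91 94 E9 AD 81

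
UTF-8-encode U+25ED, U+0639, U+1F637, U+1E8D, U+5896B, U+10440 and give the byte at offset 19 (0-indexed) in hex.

0x80

U+25ED → 3-byte form E2 97 AD at offsets 0–2.
U+0639 → 2-byte form D8 B9 at offsets 3–4.
U+1F637 → 4-byte form F0 9F 98 B7 at offsets 5–8.
U+1E8D → 3-byte form E1 BA 8D at offsets 9–11.
U+5896B → 4-byte form F1 98 A5 AB at offsets 12–15.
U+10440 → 4-byte form F0 90 91 80 at offsets 16–19.
Offset 19 falls in char 6's range; it's byte 4 of F0 90 91 80 = 0x80.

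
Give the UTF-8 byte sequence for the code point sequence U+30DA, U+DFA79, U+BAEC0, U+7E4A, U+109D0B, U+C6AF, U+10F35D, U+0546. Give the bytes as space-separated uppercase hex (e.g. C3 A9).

E3 83 9A F3 9F A9 B9 F2 BA BB 80 E7 B9 8A F4 89 B4 8B EC 9A AF F4 8F 8D 9D D5 86

U+30DA: 3-byte form → E3 83 9A.
U+DFA79: 4-byte form → F3 9F A9 B9.
U+BAEC0: 4-byte form → F2 BA BB 80.
U+7E4A: 3-byte form → E7 B9 8A.
U+109D0B: 4-byte form → F4 89 B4 8B.
U+C6AF: 3-byte form → EC 9A AF.
U+10F35D: 4-byte form → F4 8F 8D 9D.
U+0546: 2-byte form → D5 86.
Concatenated (27 bytes): E3 83 9A F3 9F A9 B9 F2 BA BB 80 E7 B9 8A F4 89 B4 8B EC 9A AF F4 8F 8D 9D D5 86.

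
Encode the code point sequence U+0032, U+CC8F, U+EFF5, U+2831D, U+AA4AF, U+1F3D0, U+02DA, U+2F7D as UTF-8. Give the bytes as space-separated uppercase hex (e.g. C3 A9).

32 EC B2 8F EE BF B5 F0 A8 8C 9D F2 AA 92 AF F0 9F 8F 90 CB 9A E2 BD BD

U+0032: 1-byte form → 32.
U+CC8F: 3-byte form → EC B2 8F.
U+EFF5: 3-byte form → EE BF B5.
U+2831D: 4-byte form → F0 A8 8C 9D.
U+AA4AF: 4-byte form → F2 AA 92 AF.
U+1F3D0: 4-byte form → F0 9F 8F 90.
U+02DA: 2-byte form → CB 9A.
U+2F7D: 3-byte form → E2 BD BD.
Concatenated (24 bytes): 32 EC B2 8F EE BF B5 F0 A8 8C 9D F2 AA 92 AF F0 9F 8F 90 CB 9A E2 BD BD.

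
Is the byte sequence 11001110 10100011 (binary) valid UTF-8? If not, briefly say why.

valid

Leading byte 0xCE = 11001110 → 2-byte form.
Continuation bytes 0xA3=10100011 all match 10xxxxxx.
Decoded value 0x3A3 is ≥ 0x80 (shortest form) and not a surrogate.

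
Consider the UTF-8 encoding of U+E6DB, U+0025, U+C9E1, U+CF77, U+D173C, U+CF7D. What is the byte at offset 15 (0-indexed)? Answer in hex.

U+E6DB → 3-byte form EE 9B 9B at offsets 0–2.
U+0025 → 1-byte form 25 at offsets 3–3.
U+C9E1 → 3-byte form EC A7 A1 at offsets 4–6.
U+CF77 → 3-byte form EC BD B7 at offsets 7–9.
U+D173C → 4-byte form F3 91 9C BC at offsets 10–13.
U+CF7D → 3-byte form EC BD BD at offsets 14–16.
Offset 15 falls in char 6's range; it's byte 2 of EC BD BD = 0xBD.

0xBD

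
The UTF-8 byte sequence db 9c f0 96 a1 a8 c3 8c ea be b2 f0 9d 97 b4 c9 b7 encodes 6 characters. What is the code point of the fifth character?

Offset 0: leading byte 0xDB = 11011011 → 2-byte char #1 = DB 9C.
Offset 2: leading byte 0xF0 = 11110000 → 4-byte char #2 = F0 96 A1 A8.
Offset 6: leading byte 0xC3 = 11000011 → 2-byte char #3 = C3 8C.
Offset 8: leading byte 0xEA = 11101010 → 3-byte char #4 = EA BE B2.
Offset 11: leading byte 0xF0 = 11110000 → 4-byte char #5 = F0 9D 97 B4.
Leading byte 0xF0 = 11110000 matches 11110xxx → 4-byte sequence.
Byte 1: 0xF0 = 11110000, payload 000 (3 bits).
Byte 2: 0x9D = 10011101 (10xxxxxx ✓), payload 011101.
Byte 3: 0x97 = 10010111 (10xxxxxx ✓), payload 010111.
Byte 4: 0xB4 = 10110100 (10xxxxxx ✓), payload 110100.
Concatenate: 000011101010111110100 = 0x1D5F4 (21 bits → U+1D5F4).

U+1D5F4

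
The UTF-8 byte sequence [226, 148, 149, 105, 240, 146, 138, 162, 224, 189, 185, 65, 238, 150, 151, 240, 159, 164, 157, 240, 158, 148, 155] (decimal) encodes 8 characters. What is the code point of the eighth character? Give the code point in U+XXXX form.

U+1E51B

Offset 0: leading byte 0xE2 = 11100010 → 3-byte char #1 = E2 94 95.
Offset 3: leading byte 0x69 = 01101001 → 1-byte char #2 = 69.
Offset 4: leading byte 0xF0 = 11110000 → 4-byte char #3 = F0 92 8A A2.
Offset 8: leading byte 0xE0 = 11100000 → 3-byte char #4 = E0 BD B9.
Offset 11: leading byte 0x41 = 01000001 → 1-byte char #5 = 41.
Offset 12: leading byte 0xEE = 11101110 → 3-byte char #6 = EE 96 97.
Offset 15: leading byte 0xF0 = 11110000 → 4-byte char #7 = F0 9F A4 9D.
Offset 19: leading byte 0xF0 = 11110000 → 4-byte char #8 = F0 9E 94 9B.
Leading byte 0xF0 = 11110000 matches 11110xxx → 4-byte sequence.
Byte 1: 0xF0 = 11110000, payload 000 (3 bits).
Byte 2: 0x9E = 10011110 (10xxxxxx ✓), payload 011110.
Byte 3: 0x94 = 10010100 (10xxxxxx ✓), payload 010100.
Byte 4: 0x9B = 10011011 (10xxxxxx ✓), payload 011011.
Concatenate: 000011110010100011011 = 0x1E51B (21 bits → U+1E51B).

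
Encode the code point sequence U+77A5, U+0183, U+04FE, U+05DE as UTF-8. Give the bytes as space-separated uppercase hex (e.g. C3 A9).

E7 9E A5 C6 83 D3 BE D7 9E

U+77A5: 3-byte form → E7 9E A5.
U+0183: 2-byte form → C6 83.
U+04FE: 2-byte form → D3 BE.
U+05DE: 2-byte form → D7 9E.
Concatenated (9 bytes): E7 9E A5 C6 83 D3 BE D7 9E.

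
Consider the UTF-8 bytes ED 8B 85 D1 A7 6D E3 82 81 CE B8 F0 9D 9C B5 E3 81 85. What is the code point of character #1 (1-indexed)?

Offset 0: leading byte 0xED = 11101101 → 3-byte char #1 = ED 8B 85.
Leading byte 0xED = 11101101 matches 1110xxxx → 3-byte sequence.
Byte 1: 0xED = 11101101, payload 1101 (4 bits).
Byte 2: 0x8B = 10001011 (10xxxxxx ✓), payload 001011.
Byte 3: 0x85 = 10000101 (10xxxxxx ✓), payload 000101.
Concatenate: 1101001011000101 = 0xD2C5 (16 bits → U+D2C5).

U+D2C5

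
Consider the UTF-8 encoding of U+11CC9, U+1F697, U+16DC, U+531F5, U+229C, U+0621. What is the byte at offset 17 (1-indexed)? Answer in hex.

1-indexed offset 17 is 0-indexed offset 16.
U+11CC9 → 4-byte form F0 91 B3 89 at offsets 0–3.
U+1F697 → 4-byte form F0 9F 9A 97 at offsets 4–7.
U+16DC → 3-byte form E1 9B 9C at offsets 8–10.
U+531F5 → 4-byte form F1 93 87 B5 at offsets 11–14.
U+229C → 3-byte form E2 8A 9C at offsets 15–17.
Offset 16 falls in char 5's range; it's byte 2 of E2 8A 9C = 0x8A.

0x8A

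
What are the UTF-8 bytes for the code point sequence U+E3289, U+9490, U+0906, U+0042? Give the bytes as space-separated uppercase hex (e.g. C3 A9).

F3 A3 8A 89 E9 92 90 E0 A4 86 42

U+E3289: 4-byte form → F3 A3 8A 89.
U+9490: 3-byte form → E9 92 90.
U+0906: 3-byte form → E0 A4 86.
U+0042: 1-byte form → 42.
Concatenated (11 bytes): F3 A3 8A 89 E9 92 90 E0 A4 86 42.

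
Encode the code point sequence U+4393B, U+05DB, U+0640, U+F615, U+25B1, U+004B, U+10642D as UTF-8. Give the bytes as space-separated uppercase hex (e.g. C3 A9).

U+4393B: 4-byte form → F1 83 A4 BB.
U+05DB: 2-byte form → D7 9B.
U+0640: 2-byte form → D9 80.
U+F615: 3-byte form → EF 98 95.
U+25B1: 3-byte form → E2 96 B1.
U+004B: 1-byte form → 4B.
U+10642D: 4-byte form → F4 86 90 AD.
Concatenated (19 bytes): F1 83 A4 BB D7 9B D9 80 EF 98 95 E2 96 B1 4B F4 86 90 AD.

F1 83 A4 BB D7 9B D9 80 EF 98 95 E2 96 B1 4B F4 86 90 AD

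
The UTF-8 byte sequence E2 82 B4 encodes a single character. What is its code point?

U+20B4

Leading byte 0xE2 = 11100010 matches 1110xxxx → 3-byte sequence.
Byte 1: 0xE2 = 11100010, payload 0010 (4 bits).
Byte 2: 0x82 = 10000010 (10xxxxxx ✓), payload 000010.
Byte 3: 0xB4 = 10110100 (10xxxxxx ✓), payload 110100.
Concatenate: 0010000010110100 = 0x20B4 (16 bits → U+20B4).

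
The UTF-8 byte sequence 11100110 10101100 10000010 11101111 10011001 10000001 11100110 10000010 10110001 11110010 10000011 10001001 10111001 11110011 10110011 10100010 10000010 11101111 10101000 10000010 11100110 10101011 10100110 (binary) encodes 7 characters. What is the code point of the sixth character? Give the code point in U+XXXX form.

Offset 0: leading byte 0xE6 = 11100110 → 3-byte char #1 = E6 AC 82.
Offset 3: leading byte 0xEF = 11101111 → 3-byte char #2 = EF 99 81.
Offset 6: leading byte 0xE6 = 11100110 → 3-byte char #3 = E6 82 B1.
Offset 9: leading byte 0xF2 = 11110010 → 4-byte char #4 = F2 83 89 B9.
Offset 13: leading byte 0xF3 = 11110011 → 4-byte char #5 = F3 B3 A2 82.
Offset 17: leading byte 0xEF = 11101111 → 3-byte char #6 = EF A8 82.
Leading byte 0xEF = 11101111 matches 1110xxxx → 3-byte sequence.
Byte 1: 0xEF = 11101111, payload 1111 (4 bits).
Byte 2: 0xA8 = 10101000 (10xxxxxx ✓), payload 101000.
Byte 3: 0x82 = 10000010 (10xxxxxx ✓), payload 000010.
Concatenate: 1111101000000010 = 0xFA02 (16 bits → U+FA02).

U+FA02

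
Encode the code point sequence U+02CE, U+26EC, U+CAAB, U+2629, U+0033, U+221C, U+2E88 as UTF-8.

CB 8E E2 9B AC EC AA AB E2 98 A9 33 E2 88 9C E2 BA 88

U+02CE: 2-byte form → CB 8E.
U+26EC: 3-byte form → E2 9B AC.
U+CAAB: 3-byte form → EC AA AB.
U+2629: 3-byte form → E2 98 A9.
U+0033: 1-byte form → 33.
U+221C: 3-byte form → E2 88 9C.
U+2E88: 3-byte form → E2 BA 88.
Concatenated (18 bytes): CB 8E E2 9B AC EC AA AB E2 98 A9 33 E2 88 9C E2 BA 88.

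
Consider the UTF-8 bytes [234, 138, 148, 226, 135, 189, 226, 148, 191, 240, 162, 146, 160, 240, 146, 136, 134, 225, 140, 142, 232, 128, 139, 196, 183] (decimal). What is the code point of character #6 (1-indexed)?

Offset 0: leading byte 0xEA = 11101010 → 3-byte char #1 = EA 8A 94.
Offset 3: leading byte 0xE2 = 11100010 → 3-byte char #2 = E2 87 BD.
Offset 6: leading byte 0xE2 = 11100010 → 3-byte char #3 = E2 94 BF.
Offset 9: leading byte 0xF0 = 11110000 → 4-byte char #4 = F0 A2 92 A0.
Offset 13: leading byte 0xF0 = 11110000 → 4-byte char #5 = F0 92 88 86.
Offset 17: leading byte 0xE1 = 11100001 → 3-byte char #6 = E1 8C 8E.
Leading byte 0xE1 = 11100001 matches 1110xxxx → 3-byte sequence.
Byte 1: 0xE1 = 11100001, payload 0001 (4 bits).
Byte 2: 0x8C = 10001100 (10xxxxxx ✓), payload 001100.
Byte 3: 0x8E = 10001110 (10xxxxxx ✓), payload 001110.
Concatenate: 0001001100001110 = 0x130E (16 bits → U+130E).

U+130E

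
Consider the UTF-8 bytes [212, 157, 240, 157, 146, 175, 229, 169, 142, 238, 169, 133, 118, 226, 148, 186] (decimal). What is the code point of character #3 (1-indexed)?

Offset 0: leading byte 0xD4 = 11010100 → 2-byte char #1 = D4 9D.
Offset 2: leading byte 0xF0 = 11110000 → 4-byte char #2 = F0 9D 92 AF.
Offset 6: leading byte 0xE5 = 11100101 → 3-byte char #3 = E5 A9 8E.
Leading byte 0xE5 = 11100101 matches 1110xxxx → 3-byte sequence.
Byte 1: 0xE5 = 11100101, payload 0101 (4 bits).
Byte 2: 0xA9 = 10101001 (10xxxxxx ✓), payload 101001.
Byte 3: 0x8E = 10001110 (10xxxxxx ✓), payload 001110.
Concatenate: 0101101001001110 = 0x5A4E (16 bits → U+5A4E).

U+5A4E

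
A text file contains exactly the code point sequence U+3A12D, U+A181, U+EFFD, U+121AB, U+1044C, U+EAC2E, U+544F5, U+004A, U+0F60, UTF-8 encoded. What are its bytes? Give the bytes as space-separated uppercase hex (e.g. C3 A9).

U+3A12D: 4-byte form → F0 BA 84 AD.
U+A181: 3-byte form → EA 86 81.
U+EFFD: 3-byte form → EE BF BD.
U+121AB: 4-byte form → F0 92 86 AB.
U+1044C: 4-byte form → F0 90 91 8C.
U+EAC2E: 4-byte form → F3 AA B0 AE.
U+544F5: 4-byte form → F1 94 93 B5.
U+004A: 1-byte form → 4A.
U+0F60: 3-byte form → E0 BD A0.
Concatenated (30 bytes): F0 BA 84 AD EA 86 81 EE BF BD F0 92 86 AB F0 90 91 8C F3 AA B0 AE F1 94 93 B5 4A E0 BD A0.

F0 BA 84 AD EA 86 81 EE BF BD F0 92 86 AB F0 90 91 8C F3 AA B0 AE F1 94 93 B5 4A E0 BD A0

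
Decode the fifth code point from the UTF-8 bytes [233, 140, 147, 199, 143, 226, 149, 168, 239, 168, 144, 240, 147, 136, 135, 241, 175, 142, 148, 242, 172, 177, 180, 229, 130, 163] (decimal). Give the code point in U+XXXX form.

Offset 0: leading byte 0xE9 = 11101001 → 3-byte char #1 = E9 8C 93.
Offset 3: leading byte 0xC7 = 11000111 → 2-byte char #2 = C7 8F.
Offset 5: leading byte 0xE2 = 11100010 → 3-byte char #3 = E2 95 A8.
Offset 8: leading byte 0xEF = 11101111 → 3-byte char #4 = EF A8 90.
Offset 11: leading byte 0xF0 = 11110000 → 4-byte char #5 = F0 93 88 87.
Leading byte 0xF0 = 11110000 matches 11110xxx → 4-byte sequence.
Byte 1: 0xF0 = 11110000, payload 000 (3 bits).
Byte 2: 0x93 = 10010011 (10xxxxxx ✓), payload 010011.
Byte 3: 0x88 = 10001000 (10xxxxxx ✓), payload 001000.
Byte 4: 0x87 = 10000111 (10xxxxxx ✓), payload 000111.
Concatenate: 000010011001000000111 = 0x13207 (21 bits → U+13207).

U+13207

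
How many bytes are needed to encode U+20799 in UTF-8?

4

U+20799 = 0x20799. UTF-8 uses 1 byte below 0x80, 2 below 0x800, 3 below 0x10000, 4 up to 0x10FFFF. 0x20799 is in U+10000–U+10FFFF → 4 bytes.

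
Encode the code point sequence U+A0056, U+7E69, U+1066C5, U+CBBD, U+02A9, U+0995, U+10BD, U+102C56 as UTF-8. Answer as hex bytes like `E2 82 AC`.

U+A0056: 4-byte form → F2 A0 81 96.
U+7E69: 3-byte form → E7 B9 A9.
U+1066C5: 4-byte form → F4 86 9B 85.
U+CBBD: 3-byte form → EC AE BD.
U+02A9: 2-byte form → CA A9.
U+0995: 3-byte form → E0 A6 95.
U+10BD: 3-byte form → E1 82 BD.
U+102C56: 4-byte form → F4 82 B1 96.
Concatenated (26 bytes): F2 A0 81 96 E7 B9 A9 F4 86 9B 85 EC AE BD CA A9 E0 A6 95 E1 82 BD F4 82 B1 96.

F2 A0 81 96 E7 B9 A9 F4 86 9B 85 EC AE BD CA A9 E0 A6 95 E1 82 BD F4 82 B1 96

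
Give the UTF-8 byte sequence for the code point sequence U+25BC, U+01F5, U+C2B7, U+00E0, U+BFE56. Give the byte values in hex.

E2 96 BC C7 B5 EC 8A B7 C3 A0 F2 BF B9 96

U+25BC: 3-byte form → E2 96 BC.
U+01F5: 2-byte form → C7 B5.
U+C2B7: 3-byte form → EC 8A B7.
U+00E0: 2-byte form → C3 A0.
U+BFE56: 4-byte form → F2 BF B9 96.
Concatenated (14 bytes): E2 96 BC C7 B5 EC 8A B7 C3 A0 F2 BF B9 96.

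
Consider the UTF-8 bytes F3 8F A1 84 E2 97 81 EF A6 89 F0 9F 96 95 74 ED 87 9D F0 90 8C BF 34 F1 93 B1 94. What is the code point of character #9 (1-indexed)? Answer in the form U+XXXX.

Offset 0: leading byte 0xF3 = 11110011 → 4-byte char #1 = F3 8F A1 84.
Offset 4: leading byte 0xE2 = 11100010 → 3-byte char #2 = E2 97 81.
Offset 7: leading byte 0xEF = 11101111 → 3-byte char #3 = EF A6 89.
Offset 10: leading byte 0xF0 = 11110000 → 4-byte char #4 = F0 9F 96 95.
Offset 14: leading byte 0x74 = 01110100 → 1-byte char #5 = 74.
Offset 15: leading byte 0xED = 11101101 → 3-byte char #6 = ED 87 9D.
Offset 18: leading byte 0xF0 = 11110000 → 4-byte char #7 = F0 90 8C BF.
Offset 22: leading byte 0x34 = 00110100 → 1-byte char #8 = 34.
Offset 23: leading byte 0xF1 = 11110001 → 4-byte char #9 = F1 93 B1 94.
Leading byte 0xF1 = 11110001 matches 11110xxx → 4-byte sequence.
Byte 1: 0xF1 = 11110001, payload 001 (3 bits).
Byte 2: 0x93 = 10010011 (10xxxxxx ✓), payload 010011.
Byte 3: 0xB1 = 10110001 (10xxxxxx ✓), payload 110001.
Byte 4: 0x94 = 10010100 (10xxxxxx ✓), payload 010100.
Concatenate: 001010011110001010100 = 0x53C54 (21 bits → U+53C54).

U+53C54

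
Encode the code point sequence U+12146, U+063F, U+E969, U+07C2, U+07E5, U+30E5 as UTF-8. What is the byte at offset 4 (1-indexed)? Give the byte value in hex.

1-indexed offset 4 is 0-indexed offset 3.
U+12146 → 4-byte form F0 92 85 86 at offsets 0–3.
Offset 3 falls in char 1's range; it's byte 4 of F0 92 85 86 = 0x86.

0x86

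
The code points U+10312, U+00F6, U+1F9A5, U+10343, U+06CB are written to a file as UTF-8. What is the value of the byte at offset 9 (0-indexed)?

U+10312 → 4-byte form F0 90 8C 92 at offsets 0–3.
U+00F6 → 2-byte form C3 B6 at offsets 4–5.
U+1F9A5 → 4-byte form F0 9F A6 A5 at offsets 6–9.
Offset 9 falls in char 3's range; it's byte 4 of F0 9F A6 A5 = 0xA5.

0xA5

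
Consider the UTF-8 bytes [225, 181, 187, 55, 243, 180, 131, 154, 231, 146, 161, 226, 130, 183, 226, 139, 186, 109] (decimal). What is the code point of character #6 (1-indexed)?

Offset 0: leading byte 0xE1 = 11100001 → 3-byte char #1 = E1 B5 BB.
Offset 3: leading byte 0x37 = 00110111 → 1-byte char #2 = 37.
Offset 4: leading byte 0xF3 = 11110011 → 4-byte char #3 = F3 B4 83 9A.
Offset 8: leading byte 0xE7 = 11100111 → 3-byte char #4 = E7 92 A1.
Offset 11: leading byte 0xE2 = 11100010 → 3-byte char #5 = E2 82 B7.
Offset 14: leading byte 0xE2 = 11100010 → 3-byte char #6 = E2 8B BA.
Leading byte 0xE2 = 11100010 matches 1110xxxx → 3-byte sequence.
Byte 1: 0xE2 = 11100010, payload 0010 (4 bits).
Byte 2: 0x8B = 10001011 (10xxxxxx ✓), payload 001011.
Byte 3: 0xBA = 10111010 (10xxxxxx ✓), payload 111010.
Concatenate: 0010001011111010 = 0x22FA (16 bits → U+22FA).

U+22FA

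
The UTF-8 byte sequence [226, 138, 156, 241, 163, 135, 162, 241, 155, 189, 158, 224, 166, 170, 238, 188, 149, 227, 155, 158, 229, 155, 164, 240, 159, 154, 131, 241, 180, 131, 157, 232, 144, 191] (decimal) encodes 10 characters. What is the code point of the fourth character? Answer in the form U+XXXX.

Offset 0: leading byte 0xE2 = 11100010 → 3-byte char #1 = E2 8A 9C.
Offset 3: leading byte 0xF1 = 11110001 → 4-byte char #2 = F1 A3 87 A2.
Offset 7: leading byte 0xF1 = 11110001 → 4-byte char #3 = F1 9B BD 9E.
Offset 11: leading byte 0xE0 = 11100000 → 3-byte char #4 = E0 A6 AA.
Leading byte 0xE0 = 11100000 matches 1110xxxx → 3-byte sequence.
Byte 1: 0xE0 = 11100000, payload 0000 (4 bits).
Byte 2: 0xA6 = 10100110 (10xxxxxx ✓), payload 100110.
Byte 3: 0xAA = 10101010 (10xxxxxx ✓), payload 101010.
Concatenate: 0000100110101010 = 0x9AA (16 bits → U+09AA).

U+09AA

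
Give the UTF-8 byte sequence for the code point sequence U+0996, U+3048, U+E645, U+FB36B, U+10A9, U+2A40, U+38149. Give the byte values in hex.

E0 A6 96 E3 81 88 EE 99 85 F3 BB 8D AB E1 82 A9 E2 A9 80 F0 B8 85 89

U+0996: 3-byte form → E0 A6 96.
U+3048: 3-byte form → E3 81 88.
U+E645: 3-byte form → EE 99 85.
U+FB36B: 4-byte form → F3 BB 8D AB.
U+10A9: 3-byte form → E1 82 A9.
U+2A40: 3-byte form → E2 A9 80.
U+38149: 4-byte form → F0 B8 85 89.
Concatenated (23 bytes): E0 A6 96 E3 81 88 EE 99 85 F3 BB 8D AB E1 82 A9 E2 A9 80 F0 B8 85 89.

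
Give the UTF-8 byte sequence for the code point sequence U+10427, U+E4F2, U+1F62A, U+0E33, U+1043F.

F0 90 90 A7 EE 93 B2 F0 9F 98 AA E0 B8 B3 F0 90 90 BF

U+10427: 4-byte form → F0 90 90 A7.
U+E4F2: 3-byte form → EE 93 B2.
U+1F62A: 4-byte form → F0 9F 98 AA.
U+0E33: 3-byte form → E0 B8 B3.
U+1043F: 4-byte form → F0 90 90 BF.
Concatenated (18 bytes): F0 90 90 A7 EE 93 B2 F0 9F 98 AA E0 B8 B3 F0 90 90 BF.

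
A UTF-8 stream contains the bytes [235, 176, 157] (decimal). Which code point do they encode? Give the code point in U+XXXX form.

U+BC1D

Leading byte 0xEB = 11101011 matches 1110xxxx → 3-byte sequence.
Byte 1: 0xEB = 11101011, payload 1011 (4 bits).
Byte 2: 0xB0 = 10110000 (10xxxxxx ✓), payload 110000.
Byte 3: 0x9D = 10011101 (10xxxxxx ✓), payload 011101.
Concatenate: 1011110000011101 = 0xBC1D (16 bits → U+BC1D).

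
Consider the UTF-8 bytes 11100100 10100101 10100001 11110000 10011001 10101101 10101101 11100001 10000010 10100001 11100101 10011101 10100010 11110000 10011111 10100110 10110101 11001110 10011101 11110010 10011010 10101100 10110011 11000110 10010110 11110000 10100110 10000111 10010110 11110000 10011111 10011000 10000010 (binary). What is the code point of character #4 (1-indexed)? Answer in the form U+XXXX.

Offset 0: leading byte 0xE4 = 11100100 → 3-byte char #1 = E4 A5 A1.
Offset 3: leading byte 0xF0 = 11110000 → 4-byte char #2 = F0 99 AD AD.
Offset 7: leading byte 0xE1 = 11100001 → 3-byte char #3 = E1 82 A1.
Offset 10: leading byte 0xE5 = 11100101 → 3-byte char #4 = E5 9D A2.
Leading byte 0xE5 = 11100101 matches 1110xxxx → 3-byte sequence.
Byte 1: 0xE5 = 11100101, payload 0101 (4 bits).
Byte 2: 0x9D = 10011101 (10xxxxxx ✓), payload 011101.
Byte 3: 0xA2 = 10100010 (10xxxxxx ✓), payload 100010.
Concatenate: 0101011101100010 = 0x5762 (16 bits → U+5762).

U+5762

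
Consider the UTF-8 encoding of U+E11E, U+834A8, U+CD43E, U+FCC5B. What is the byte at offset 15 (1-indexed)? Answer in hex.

0x9B

1-indexed offset 15 is 0-indexed offset 14.
U+E11E → 3-byte form EE 84 9E at offsets 0–2.
U+834A8 → 4-byte form F2 83 92 A8 at offsets 3–6.
U+CD43E → 4-byte form F3 8D 90 BE at offsets 7–10.
U+FCC5B → 4-byte form F3 BC B1 9B at offsets 11–14.
Offset 14 falls in char 4's range; it's byte 4 of F3 BC B1 9B = 0x9B.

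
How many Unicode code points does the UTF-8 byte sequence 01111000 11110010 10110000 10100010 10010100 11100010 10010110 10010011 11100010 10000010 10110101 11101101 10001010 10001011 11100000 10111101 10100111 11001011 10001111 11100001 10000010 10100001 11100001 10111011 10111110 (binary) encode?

9

Byte at offset 0: 0x78 = 01111000 → 1-byte char (#1). Advance 1.
Byte at offset 1: 0xF2 = 11110010 → 4-byte char (#2). Advance 4.
Byte at offset 5: 0xE2 = 11100010 → 3-byte char (#3). Advance 3.
Byte at offset 8: 0xE2 = 11100010 → 3-byte char (#4). Advance 3.
Byte at offset 11: 0xED = 11101101 → 3-byte char (#5). Advance 3.
Byte at offset 14: 0xE0 = 11100000 → 3-byte char (#6). Advance 3.
Byte at offset 17: 0xCB = 11001011 → 2-byte char (#7). Advance 2.
Byte at offset 19: 0xE1 = 11100001 → 3-byte char (#8). Advance 3.
Byte at offset 22: 0xE1 = 11100001 → 3-byte char (#9). Advance 3.
Reached end at offset 25 after 9 code points.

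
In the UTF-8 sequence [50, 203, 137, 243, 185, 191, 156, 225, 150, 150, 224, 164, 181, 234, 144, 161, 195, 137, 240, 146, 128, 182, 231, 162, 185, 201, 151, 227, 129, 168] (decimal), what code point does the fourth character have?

Offset 0: leading byte 0x32 = 00110010 → 1-byte char #1 = 32.
Offset 1: leading byte 0xCB = 11001011 → 2-byte char #2 = CB 89.
Offset 3: leading byte 0xF3 = 11110011 → 4-byte char #3 = F3 B9 BF 9C.
Offset 7: leading byte 0xE1 = 11100001 → 3-byte char #4 = E1 96 96.
Leading byte 0xE1 = 11100001 matches 1110xxxx → 3-byte sequence.
Byte 1: 0xE1 = 11100001, payload 0001 (4 bits).
Byte 2: 0x96 = 10010110 (10xxxxxx ✓), payload 010110.
Byte 3: 0x96 = 10010110 (10xxxxxx ✓), payload 010110.
Concatenate: 0001010110010110 = 0x1596 (16 bits → U+1596).

U+1596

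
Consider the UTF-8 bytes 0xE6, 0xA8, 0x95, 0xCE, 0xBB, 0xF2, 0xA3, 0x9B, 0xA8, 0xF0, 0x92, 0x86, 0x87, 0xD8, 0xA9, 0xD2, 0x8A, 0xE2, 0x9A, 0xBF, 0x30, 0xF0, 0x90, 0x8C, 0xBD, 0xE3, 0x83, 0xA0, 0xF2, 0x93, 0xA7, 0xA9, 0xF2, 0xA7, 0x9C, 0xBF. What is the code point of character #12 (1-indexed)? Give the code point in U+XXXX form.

Offset 0: leading byte 0xE6 = 11100110 → 3-byte char #1 = E6 A8 95.
Offset 3: leading byte 0xCE = 11001110 → 2-byte char #2 = CE BB.
Offset 5: leading byte 0xF2 = 11110010 → 4-byte char #3 = F2 A3 9B A8.
Offset 9: leading byte 0xF0 = 11110000 → 4-byte char #4 = F0 92 86 87.
Offset 13: leading byte 0xD8 = 11011000 → 2-byte char #5 = D8 A9.
Offset 15: leading byte 0xD2 = 11010010 → 2-byte char #6 = D2 8A.
Offset 17: leading byte 0xE2 = 11100010 → 3-byte char #7 = E2 9A BF.
Offset 20: leading byte 0x30 = 00110000 → 1-byte char #8 = 30.
Offset 21: leading byte 0xF0 = 11110000 → 4-byte char #9 = F0 90 8C BD.
Offset 25: leading byte 0xE3 = 11100011 → 3-byte char #10 = E3 83 A0.
Offset 28: leading byte 0xF2 = 11110010 → 4-byte char #11 = F2 93 A7 A9.
Offset 32: leading byte 0xF2 = 11110010 → 4-byte char #12 = F2 A7 9C BF.
Leading byte 0xF2 = 11110010 matches 11110xxx → 4-byte sequence.
Byte 1: 0xF2 = 11110010, payload 010 (3 bits).
Byte 2: 0xA7 = 10100111 (10xxxxxx ✓), payload 100111.
Byte 3: 0x9C = 10011100 (10xxxxxx ✓), payload 011100.
Byte 4: 0xBF = 10111111 (10xxxxxx ✓), payload 111111.
Concatenate: 010100111011100111111 = 0xA773F (21 bits → U+A773F).

U+A773F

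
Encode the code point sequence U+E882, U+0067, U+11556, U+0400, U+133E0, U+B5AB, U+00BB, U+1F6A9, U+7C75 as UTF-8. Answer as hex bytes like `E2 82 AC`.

EE A2 82 67 F0 91 95 96 D0 80 F0 93 8F A0 EB 96 AB C2 BB F0 9F 9A A9 E7 B1 B5

U+E882: 3-byte form → EE A2 82.
U+0067: 1-byte form → 67.
U+11556: 4-byte form → F0 91 95 96.
U+0400: 2-byte form → D0 80.
U+133E0: 4-byte form → F0 93 8F A0.
U+B5AB: 3-byte form → EB 96 AB.
U+00BB: 2-byte form → C2 BB.
U+1F6A9: 4-byte form → F0 9F 9A A9.
U+7C75: 3-byte form → E7 B1 B5.
Concatenated (26 bytes): EE A2 82 67 F0 91 95 96 D0 80 F0 93 8F A0 EB 96 AB C2 BB F0 9F 9A A9 E7 B1 B5.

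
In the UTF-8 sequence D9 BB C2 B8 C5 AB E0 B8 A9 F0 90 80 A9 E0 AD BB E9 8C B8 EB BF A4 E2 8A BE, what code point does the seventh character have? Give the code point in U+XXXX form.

U+9338

Offset 0: leading byte 0xD9 = 11011001 → 2-byte char #1 = D9 BB.
Offset 2: leading byte 0xC2 = 11000010 → 2-byte char #2 = C2 B8.
Offset 4: leading byte 0xC5 = 11000101 → 2-byte char #3 = C5 AB.
Offset 6: leading byte 0xE0 = 11100000 → 3-byte char #4 = E0 B8 A9.
Offset 9: leading byte 0xF0 = 11110000 → 4-byte char #5 = F0 90 80 A9.
Offset 13: leading byte 0xE0 = 11100000 → 3-byte char #6 = E0 AD BB.
Offset 16: leading byte 0xE9 = 11101001 → 3-byte char #7 = E9 8C B8.
Leading byte 0xE9 = 11101001 matches 1110xxxx → 3-byte sequence.
Byte 1: 0xE9 = 11101001, payload 1001 (4 bits).
Byte 2: 0x8C = 10001100 (10xxxxxx ✓), payload 001100.
Byte 3: 0xB8 = 10111000 (10xxxxxx ✓), payload 111000.
Concatenate: 1001001100111000 = 0x9338 (16 bits → U+9338).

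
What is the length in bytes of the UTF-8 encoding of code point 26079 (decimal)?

3

U+65DF = 0x65DF. UTF-8 uses 1 byte below 0x80, 2 below 0x800, 3 below 0x10000, 4 up to 0x10FFFF. 0x65DF is in U+0800–U+FFFF → 3 bytes.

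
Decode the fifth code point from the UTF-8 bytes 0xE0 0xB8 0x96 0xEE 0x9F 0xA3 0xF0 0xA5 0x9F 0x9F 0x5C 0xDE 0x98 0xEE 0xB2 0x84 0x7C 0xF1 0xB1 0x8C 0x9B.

Offset 0: leading byte 0xE0 = 11100000 → 3-byte char #1 = E0 B8 96.
Offset 3: leading byte 0xEE = 11101110 → 3-byte char #2 = EE 9F A3.
Offset 6: leading byte 0xF0 = 11110000 → 4-byte char #3 = F0 A5 9F 9F.
Offset 10: leading byte 0x5C = 01011100 → 1-byte char #4 = 5C.
Offset 11: leading byte 0xDE = 11011110 → 2-byte char #5 = DE 98.
Leading byte 0xDE = 11011110 matches 110xxxxx → 2-byte sequence.
Byte 1: 0xDE = 11011110, payload 11110 (5 bits).
Byte 2: 0x98 = 10011000 (10xxxxxx ✓), payload 011000.
Concatenate: 11110011000 = 0x798 (11 bits → U+0798).

U+0798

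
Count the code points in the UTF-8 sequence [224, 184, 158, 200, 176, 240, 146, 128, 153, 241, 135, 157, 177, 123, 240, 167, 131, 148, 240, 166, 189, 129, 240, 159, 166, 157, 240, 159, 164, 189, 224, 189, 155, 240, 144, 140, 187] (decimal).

Byte at offset 0: 0xE0 = 11100000 → 3-byte char (#1). Advance 3.
Byte at offset 3: 0xC8 = 11001000 → 2-byte char (#2). Advance 2.
Byte at offset 5: 0xF0 = 11110000 → 4-byte char (#3). Advance 4.
Byte at offset 9: 0xF1 = 11110001 → 4-byte char (#4). Advance 4.
Byte at offset 13: 0x7B = 01111011 → 1-byte char (#5). Advance 1.
Byte at offset 14: 0xF0 = 11110000 → 4-byte char (#6). Advance 4.
Byte at offset 18: 0xF0 = 11110000 → 4-byte char (#7). Advance 4.
Byte at offset 22: 0xF0 = 11110000 → 4-byte char (#8). Advance 4.
Byte at offset 26: 0xF0 = 11110000 → 4-byte char (#9). Advance 4.
Byte at offset 30: 0xE0 = 11100000 → 3-byte char (#10). Advance 3.
Byte at offset 33: 0xF0 = 11110000 → 4-byte char (#11). Advance 4.
Reached end at offset 37 after 11 code points.

11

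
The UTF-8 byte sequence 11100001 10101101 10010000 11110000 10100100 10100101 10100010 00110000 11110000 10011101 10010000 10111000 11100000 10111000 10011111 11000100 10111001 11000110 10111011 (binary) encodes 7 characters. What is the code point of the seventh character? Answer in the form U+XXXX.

Offset 0: leading byte 0xE1 = 11100001 → 3-byte char #1 = E1 AD 90.
Offset 3: leading byte 0xF0 = 11110000 → 4-byte char #2 = F0 A4 A5 A2.
Offset 7: leading byte 0x30 = 00110000 → 1-byte char #3 = 30.
Offset 8: leading byte 0xF0 = 11110000 → 4-byte char #4 = F0 9D 90 B8.
Offset 12: leading byte 0xE0 = 11100000 → 3-byte char #5 = E0 B8 9F.
Offset 15: leading byte 0xC4 = 11000100 → 2-byte char #6 = C4 B9.
Offset 17: leading byte 0xC6 = 11000110 → 2-byte char #7 = C6 BB.
Leading byte 0xC6 = 11000110 matches 110xxxxx → 2-byte sequence.
Byte 1: 0xC6 = 11000110, payload 00110 (5 bits).
Byte 2: 0xBB = 10111011 (10xxxxxx ✓), payload 111011.
Concatenate: 00110111011 = 0x1BB (11 bits → U+01BB).

U+01BB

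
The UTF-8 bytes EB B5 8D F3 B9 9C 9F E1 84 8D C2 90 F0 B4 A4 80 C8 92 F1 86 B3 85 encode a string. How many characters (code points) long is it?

Byte at offset 0: 0xEB = 11101011 → 3-byte char (#1). Advance 3.
Byte at offset 3: 0xF3 = 11110011 → 4-byte char (#2). Advance 4.
Byte at offset 7: 0xE1 = 11100001 → 3-byte char (#3). Advance 3.
Byte at offset 10: 0xC2 = 11000010 → 2-byte char (#4). Advance 2.
Byte at offset 12: 0xF0 = 11110000 → 4-byte char (#5). Advance 4.
Byte at offset 16: 0xC8 = 11001000 → 2-byte char (#6). Advance 2.
Byte at offset 18: 0xF1 = 11110001 → 4-byte char (#7). Advance 4.
Reached end at offset 22 after 7 code points.

7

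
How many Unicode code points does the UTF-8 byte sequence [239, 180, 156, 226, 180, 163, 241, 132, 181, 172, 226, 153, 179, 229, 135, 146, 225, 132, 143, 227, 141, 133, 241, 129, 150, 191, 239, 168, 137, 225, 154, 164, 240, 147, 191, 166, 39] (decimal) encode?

12

Byte at offset 0: 0xEF = 11101111 → 3-byte char (#1). Advance 3.
Byte at offset 3: 0xE2 = 11100010 → 3-byte char (#2). Advance 3.
Byte at offset 6: 0xF1 = 11110001 → 4-byte char (#3). Advance 4.
Byte at offset 10: 0xE2 = 11100010 → 3-byte char (#4). Advance 3.
Byte at offset 13: 0xE5 = 11100101 → 3-byte char (#5). Advance 3.
Byte at offset 16: 0xE1 = 11100001 → 3-byte char (#6). Advance 3.
Byte at offset 19: 0xE3 = 11100011 → 3-byte char (#7). Advance 3.
Byte at offset 22: 0xF1 = 11110001 → 4-byte char (#8). Advance 4.
Byte at offset 26: 0xEF = 11101111 → 3-byte char (#9). Advance 3.
Byte at offset 29: 0xE1 = 11100001 → 3-byte char (#10). Advance 3.
Byte at offset 32: 0xF0 = 11110000 → 4-byte char (#11). Advance 4.
Byte at offset 36: 0x27 = 00100111 → 1-byte char (#12). Advance 1.
Reached end at offset 37 after 12 code points.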